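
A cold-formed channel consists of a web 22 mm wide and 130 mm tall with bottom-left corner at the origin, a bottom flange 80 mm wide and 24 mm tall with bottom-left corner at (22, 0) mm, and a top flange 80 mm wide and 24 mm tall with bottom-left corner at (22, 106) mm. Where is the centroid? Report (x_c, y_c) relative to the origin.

x_c = 40.23 mm, y_c = 65.00 mm

Part | A | x̄ᵢ | ȳᵢ | A·x̄ᵢ | A·ȳᵢ
web | 2860.00 | 11.00 | 65.00 | 31460.00 | 185900.00
bottom flange | 1920.00 | 62.00 | 12.00 | 119040.00 | 23040.00
top flange | 1920.00 | 62.00 | 118.00 | 119040.00 | 226560.00
Σ | 6700.00 |  |  | 269540.00 | 435500.00
x_c = 269540.00 / 6700.00 = 40.23 mm
y_c = 435500.00 / 6700.00 = 65.00 mm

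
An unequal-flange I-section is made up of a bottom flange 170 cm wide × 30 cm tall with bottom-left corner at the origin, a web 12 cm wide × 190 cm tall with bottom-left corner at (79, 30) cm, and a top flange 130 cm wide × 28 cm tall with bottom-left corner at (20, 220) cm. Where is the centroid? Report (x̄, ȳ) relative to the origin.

bottom flange: A = 170 × 30 = 5100.00, centroid at (85.00, 15.00).
web: A = 12 × 190 = 2280.00, centroid at (85.00, 125.00).
top flange: A = 130 × 28 = 3640.00, centroid at (85.00, 234.00).
ΣA = 11020.00 cm²
ΣAx̄ = (5100.00)(85.00) + (2280.00)(85.00) + (3640.00)(85.00) = 936700.00 cm³
ΣAȳ = (5100.00)(15.00) + (2280.00)(125.00) + (3640.00)(234.00) = 1213260.00 cm³
x̄ = 936700.00 / 11020.00 = 85.00 cm
ȳ = 1213260.00 / 11020.00 = 110.10 cm

x̄ = 85.00 cm, ȳ = 110.10 cm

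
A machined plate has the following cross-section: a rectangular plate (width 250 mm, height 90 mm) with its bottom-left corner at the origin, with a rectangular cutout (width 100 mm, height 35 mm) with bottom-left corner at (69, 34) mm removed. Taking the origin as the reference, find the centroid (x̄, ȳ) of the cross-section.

plate: A = 250 × 90 = 22500.00, centroid at (125.00, 45.00).
hole: A = −(100 × 35) = -3500.00, centroid at (119.00, 51.50).
ΣA = 19000.00 mm²
ΣAx̄ = (22500.00)(125.00) + (-3500.00)(119.00) = 2396000.00 mm³
ΣAȳ = (22500.00)(45.00) + (-3500.00)(51.50) = 832250.00 mm³
x̄ = 2396000.00 / 19000.00 = 126.11 mm
ȳ = 832250.00 / 19000.00 = 43.80 mm

x̄ = 126.11 mm, ȳ = 43.80 mm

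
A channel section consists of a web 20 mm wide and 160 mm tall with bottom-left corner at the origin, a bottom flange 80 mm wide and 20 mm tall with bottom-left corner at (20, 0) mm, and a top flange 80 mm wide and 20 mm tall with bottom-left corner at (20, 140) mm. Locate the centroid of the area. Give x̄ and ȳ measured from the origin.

x̄ = 35.00 mm, ȳ = 80.00 mm

web: A = 20 × 160 = 3200.00, centroid at (10.00, 80.00).
bottom flange: A = 80 × 20 = 1600.00, centroid at (60.00, 10.00).
top flange: A = 80 × 20 = 1600.00, centroid at (60.00, 150.00).
ΣA = 6400.00 mm², ΣAx̄ = 224000.00 mm³, ΣAȳ = 512000.00 mm³.
x̄ = 224000.00/6400.00 = 35.00 mm; ȳ = 512000.00/6400.00 = 80.00 mm.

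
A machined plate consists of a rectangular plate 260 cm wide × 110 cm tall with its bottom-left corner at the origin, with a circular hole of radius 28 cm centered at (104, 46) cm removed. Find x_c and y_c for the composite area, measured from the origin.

plate: A = 260 × 110 = 28600.00, centroid at (130.00, 55.00).
hole: A = −π·28² = -2463.01, centroid at (104.00, 46.00).
ΣA = 26136.99 cm², ΣAx_c = 3461847.10 cm³, ΣAy_c = 1459701.60 cm³.
x_c = 3461847.10/26136.99 = 132.45 cm; y_c = 1459701.60/26136.99 = 55.85 cm.

x_c = 132.45 cm, y_c = 55.85 cm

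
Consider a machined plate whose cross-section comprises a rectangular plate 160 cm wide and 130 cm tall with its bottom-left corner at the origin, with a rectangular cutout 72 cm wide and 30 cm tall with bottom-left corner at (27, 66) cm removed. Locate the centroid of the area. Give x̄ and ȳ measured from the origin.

x̄ = 81.97 cm, ȳ = 63.15 cm

plate: A = 160 × 130 = 20800.00, centroid at (80.00, 65.00).
hole: A = −(72 × 30) = -2160.00, centroid at (63.00, 81.00).
ΣA = 18640.00 cm², ΣAx̄ = 1527920.00 cm³, ΣAȳ = 1177040.00 cm³.
x̄ = 1527920.00/18640.00 = 81.97 cm; ȳ = 1177040.00/18640.00 = 63.15 cm.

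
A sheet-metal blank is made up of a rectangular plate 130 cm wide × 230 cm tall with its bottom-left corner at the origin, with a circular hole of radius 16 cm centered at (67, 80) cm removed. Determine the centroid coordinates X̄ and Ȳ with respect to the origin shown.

plate: A = 130 × 230 = 29900.00, centroid at (65.00, 115.00).
hole: A = −π·16² = -804.25, centroid at (67.00, 80.00).
ΣA = 29095.75 cm², ΣAX̄ = 1889615.40 cm³, ΣAȲ = 3374160.18 cm³.
X̄ = 1889615.40/29095.75 = 64.94 cm; Ȳ = 3374160.18/29095.75 = 115.97 cm.

X̄ = 64.94 cm, Ȳ = 115.97 cm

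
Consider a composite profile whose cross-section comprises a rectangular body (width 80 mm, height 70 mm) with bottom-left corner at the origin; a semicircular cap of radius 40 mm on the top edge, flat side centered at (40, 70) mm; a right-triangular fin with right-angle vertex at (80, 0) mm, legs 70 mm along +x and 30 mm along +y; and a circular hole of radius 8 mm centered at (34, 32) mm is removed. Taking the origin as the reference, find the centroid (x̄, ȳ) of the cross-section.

rectangular body: A = 80 × 70 = 5600.00, centroid at (40.00, 35.00).
semicircular top: A = ½π·40² = 2513.27, centroid at (40.00, 86.98).
triangular fin: A = ½·70·30 = 1050.00, centroid at (103.33, 10.00).
hole: A = −π·8² = -201.06, centroid at (34.00, 32.00).
ΣA = 8962.21 mm², ΣAx̄ = 426194.86 mm³, ΣAȳ = 418661.87 mm³.
x̄ = 426194.86/8962.21 = 47.55 mm; ȳ = 418661.87/8962.21 = 46.71 mm.

x̄ = 47.55 mm, ȳ = 46.71 mm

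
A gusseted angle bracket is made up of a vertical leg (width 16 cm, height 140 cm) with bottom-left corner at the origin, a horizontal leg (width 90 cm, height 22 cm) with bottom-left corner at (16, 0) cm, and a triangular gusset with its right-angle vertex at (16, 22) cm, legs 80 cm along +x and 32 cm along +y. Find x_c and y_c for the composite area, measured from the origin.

Part | A | x̄ᵢ | ȳᵢ | A·x̄ᵢ | A·ȳᵢ
vertical leg | 2240.00 | 8.00 | 70.00 | 17920.00 | 156800.00
horizontal leg | 1980.00 | 61.00 | 11.00 | 120780.00 | 21780.00
gusset | 1280.00 | 42.67 | 32.67 | 54613.33 | 41813.33
Σ | 5500.00 |  |  | 193313.33 | 220393.33
x_c = 193313.33 / 5500.00 = 35.15 cm
y_c = 220393.33 / 5500.00 = 40.07 cm

x_c = 35.15 cm, y_c = 40.07 cm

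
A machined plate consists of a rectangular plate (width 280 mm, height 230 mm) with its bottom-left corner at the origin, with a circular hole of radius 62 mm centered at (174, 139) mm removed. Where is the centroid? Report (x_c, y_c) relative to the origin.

x_c = 132.15 mm, y_c = 109.46 mm

Part | A | x̄ᵢ | ȳᵢ | A·x̄ᵢ | A·ȳᵢ
plate | 64400.00 | 140.00 | 115.00 | 9016000.00 | 7406000.00
hole | -12076.28 | 174.00 | 139.00 | -2101273.10 | -1678603.22
Σ | 52323.72 |  |  | 6914726.90 | 5727396.78
x_c = 6914726.90 / 52323.72 = 132.15 mm
y_c = 5727396.78 / 52323.72 = 109.46 mm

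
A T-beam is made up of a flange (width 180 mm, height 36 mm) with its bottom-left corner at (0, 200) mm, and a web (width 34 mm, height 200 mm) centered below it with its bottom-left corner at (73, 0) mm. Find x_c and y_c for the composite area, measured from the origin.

web: A = 34 × 200 = 6800.00, centroid at (90.00, 100.00).
flange: A = 180 × 36 = 6480.00, centroid at (90.00, 218.00).
ΣA = 13280.00 mm², ΣAx_c = 1195200.00 mm³, ΣAy_c = 2092640.00 mm³.
x_c = 1195200.00/13280.00 = 90.00 mm; y_c = 2092640.00/13280.00 = 157.58 mm.

x_c = 90.00 mm, y_c = 157.58 mm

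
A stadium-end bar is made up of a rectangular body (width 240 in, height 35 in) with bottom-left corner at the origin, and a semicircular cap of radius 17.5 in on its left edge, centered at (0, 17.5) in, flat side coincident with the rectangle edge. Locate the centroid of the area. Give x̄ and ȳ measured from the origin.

x̄ = 113.10 in, ȳ = 17.50 in

Part | A | x̄ᵢ | ȳᵢ | A·x̄ᵢ | A·ȳᵢ
rectangular body | 8400.00 | 120.00 | 17.50 | 1008000.00 | 147000.00
semicircular end | 481.06 | -7.43 | 17.50 | -3572.92 | 8418.49
Σ | 8881.06 |  |  | 1004427.08 | 155418.49
x̄ = 1004427.08 / 8881.06 = 113.10 in
ȳ = 155418.49 / 8881.06 = 17.50 in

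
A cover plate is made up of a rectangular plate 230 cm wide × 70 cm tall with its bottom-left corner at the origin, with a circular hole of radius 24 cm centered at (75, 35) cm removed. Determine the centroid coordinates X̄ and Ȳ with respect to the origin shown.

X̄ = 120.07 cm, Ȳ = 35.00 cm

plate: A = 230 × 70 = 16100.00, centroid at (115.00, 35.00).
hole: A = −π·24² = -1809.56, centroid at (75.00, 35.00).
ΣA = 14290.44 cm²
ΣAX̄ = (16100.00)(115.00) + (-1809.56)(75.00) = 1715783.20 cm³
ΣAȲ = (16100.00)(35.00) + (-1809.56)(35.00) = 500165.49 cm³
X̄ = 1715783.20 / 14290.44 = 120.07 cm
Ȳ = 500165.49 / 14290.44 = 35.00 cm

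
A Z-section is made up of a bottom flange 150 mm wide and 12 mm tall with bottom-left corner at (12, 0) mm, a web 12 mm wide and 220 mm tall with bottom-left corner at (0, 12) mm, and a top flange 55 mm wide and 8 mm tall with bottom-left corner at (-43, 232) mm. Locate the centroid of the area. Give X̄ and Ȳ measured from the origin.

Part | A | x̄ᵢ | ȳᵢ | A·x̄ᵢ | A·ȳᵢ
bottom flange | 1800.00 | 87.00 | 6.00 | 156600.00 | 10800.00
web | 2640.00 | 6.00 | 122.00 | 15840.00 | 322080.00
top flange | 440.00 | -15.50 | 236.00 | -6820.00 | 103840.00
Σ | 4880.00 |  |  | 165620.00 | 436720.00
X̄ = 165620.00 / 4880.00 = 33.94 mm
Ȳ = 436720.00 / 4880.00 = 89.49 mm

X̄ = 33.94 mm, Ȳ = 89.49 mm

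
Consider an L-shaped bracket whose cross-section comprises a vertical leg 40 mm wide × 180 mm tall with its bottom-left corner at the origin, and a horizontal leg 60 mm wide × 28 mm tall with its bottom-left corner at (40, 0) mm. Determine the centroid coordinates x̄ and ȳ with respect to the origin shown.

x̄ = 29.46 mm, ȳ = 75.62 mm

vertical leg: A = 40 × 180 = 7200.00, centroid at (20.00, 90.00).
horizontal leg: A = 60 × 28 = 1680.00, centroid at (70.00, 14.00).
ΣA = 8880.00 mm²
ΣAx̄ = (7200.00)(20.00) + (1680.00)(70.00) = 261600.00 mm³
ΣAȳ = (7200.00)(90.00) + (1680.00)(14.00) = 671520.00 mm³
x̄ = 261600.00 / 8880.00 = 29.46 mm
ȳ = 671520.00 / 8880.00 = 75.62 mm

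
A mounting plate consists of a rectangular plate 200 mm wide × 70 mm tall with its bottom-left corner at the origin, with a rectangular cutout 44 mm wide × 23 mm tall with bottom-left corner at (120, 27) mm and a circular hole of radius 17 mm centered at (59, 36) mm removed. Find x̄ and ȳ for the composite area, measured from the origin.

plate: A = 200 × 70 = 14000.00, centroid at (100.00, 35.00).
hole 1: A = −(44 × 23) = -1012.00, centroid at (142.00, 38.50).
hole 2: A = −π·17² = -907.92, centroid at (59.00, 36.00).
ΣA = 12080.08 mm², ΣAx̄ = 1202728.70 mm³, ΣAȳ = 418352.87 mm³.
x̄ = 1202728.70/12080.08 = 99.56 mm; ȳ = 418352.87/12080.08 = 34.63 mm.

x̄ = 99.56 mm, ȳ = 34.63 mm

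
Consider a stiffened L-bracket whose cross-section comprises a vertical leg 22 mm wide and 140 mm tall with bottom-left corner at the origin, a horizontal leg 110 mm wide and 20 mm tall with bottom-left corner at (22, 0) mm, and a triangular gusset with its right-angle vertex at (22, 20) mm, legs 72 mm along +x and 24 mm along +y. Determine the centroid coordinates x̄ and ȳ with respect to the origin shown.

vertical leg: A = 22 × 140 = 3080.00, centroid at (11.00, 70.00).
horizontal leg: A = 110 × 20 = 2200.00, centroid at (77.00, 10.00).
gusset: A = ½·72·24 = 864.00, centroid at (46.00, 28.00).
ΣA = 6144.00 mm², ΣAx̄ = 243024.00 mm³, ΣAȳ = 261792.00 mm³.
x̄ = 243024.00/6144.00 = 39.55 mm; ȳ = 261792.00/6144.00 = 42.61 mm.

x̄ = 39.55 mm, ȳ = 42.61 mm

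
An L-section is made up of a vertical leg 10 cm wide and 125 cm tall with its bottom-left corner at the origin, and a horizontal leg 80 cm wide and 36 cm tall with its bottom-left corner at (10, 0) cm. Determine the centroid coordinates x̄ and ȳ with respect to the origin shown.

x̄ = 36.38 cm, ȳ = 31.47 cm

vertical leg: A = 10 × 125 = 1250.00, centroid at (5.00, 62.50).
horizontal leg: A = 80 × 36 = 2880.00, centroid at (50.00, 18.00).
ΣA = 4130.00 cm², ΣAx̄ = 150250.00 cm³, ΣAȳ = 129965.00 cm³.
x̄ = 150250.00/4130.00 = 36.38 cm; ȳ = 129965.00/4130.00 = 31.47 cm.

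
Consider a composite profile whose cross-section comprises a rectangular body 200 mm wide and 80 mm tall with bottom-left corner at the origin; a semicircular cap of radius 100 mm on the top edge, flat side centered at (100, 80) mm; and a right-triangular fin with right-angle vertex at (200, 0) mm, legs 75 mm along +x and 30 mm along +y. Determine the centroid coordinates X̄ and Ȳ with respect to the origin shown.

X̄ = 104.28 mm, Ȳ = 78.41 mm

rectangular body: A = 200 × 80 = 16000.00, centroid at (100.00, 40.00).
semicircular top: A = ½π·100² = 15707.96, centroid at (100.00, 122.44).
triangular fin: A = ½·75·30 = 1125.00, centroid at (225.00, 10.00).
ΣA = 32832.96 mm², ΣAX̄ = 3423921.33 mm³, ΣAȲ = 2574553.73 mm³.
X̄ = 3423921.33/32832.96 = 104.28 mm; Ȳ = 2574553.73/32832.96 = 78.41 mm.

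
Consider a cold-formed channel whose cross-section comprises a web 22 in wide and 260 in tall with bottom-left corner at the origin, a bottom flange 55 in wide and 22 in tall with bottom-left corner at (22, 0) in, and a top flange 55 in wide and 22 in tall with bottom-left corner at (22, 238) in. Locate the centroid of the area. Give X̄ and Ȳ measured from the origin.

X̄ = 22.45 in, Ȳ = 130.00 in

web: A = 22 × 260 = 5720.00, centroid at (11.00, 130.00).
bottom flange: A = 55 × 22 = 1210.00, centroid at (49.50, 11.00).
top flange: A = 55 × 22 = 1210.00, centroid at (49.50, 249.00).
ΣA = 8140.00 in², ΣAX̄ = 182710.00 in³, ΣAȲ = 1058200.00 in³.
X̄ = 182710.00/8140.00 = 22.45 in; Ȳ = 1058200.00/8140.00 = 130.00 in.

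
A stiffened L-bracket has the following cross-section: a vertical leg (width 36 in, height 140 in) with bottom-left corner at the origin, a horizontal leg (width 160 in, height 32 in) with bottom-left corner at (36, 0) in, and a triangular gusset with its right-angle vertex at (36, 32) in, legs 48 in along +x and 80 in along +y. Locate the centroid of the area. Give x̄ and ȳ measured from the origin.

vertical leg: A = 36 × 140 = 5040.00, centroid at (18.00, 70.00).
horizontal leg: A = 160 × 32 = 5120.00, centroid at (116.00, 16.00).
gusset: A = ½·48·80 = 1920.00, centroid at (52.00, 58.67).
ΣA = 12080.00 in²
ΣAx̄ = (5040.00)(18.00) + (5120.00)(116.00) + (1920.00)(52.00) = 784480.00 in³
ΣAȳ = (5040.00)(70.00) + (5120.00)(16.00) + (1920.00)(58.67) = 547360.00 in³
x̄ = 784480.00 / 12080.00 = 64.94 in
ȳ = 547360.00 / 12080.00 = 45.31 in

x̄ = 64.94 in, ȳ = 45.31 in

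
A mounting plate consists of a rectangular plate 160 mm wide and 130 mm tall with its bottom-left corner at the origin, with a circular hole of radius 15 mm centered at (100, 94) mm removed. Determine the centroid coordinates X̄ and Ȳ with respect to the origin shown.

Part | A | x̄ᵢ | ȳᵢ | A·x̄ᵢ | A·ȳᵢ
plate | 20800.00 | 80.00 | 65.00 | 1664000.00 | 1352000.00
hole | -706.86 | 100.00 | 94.00 | -70685.83 | -66444.68
Σ | 20093.14 |  |  | 1593314.17 | 1285555.32
X̄ = 1593314.17 / 20093.14 = 79.30 mm
Ȳ = 1285555.32 / 20093.14 = 63.98 mm

X̄ = 79.30 mm, Ȳ = 63.98 mm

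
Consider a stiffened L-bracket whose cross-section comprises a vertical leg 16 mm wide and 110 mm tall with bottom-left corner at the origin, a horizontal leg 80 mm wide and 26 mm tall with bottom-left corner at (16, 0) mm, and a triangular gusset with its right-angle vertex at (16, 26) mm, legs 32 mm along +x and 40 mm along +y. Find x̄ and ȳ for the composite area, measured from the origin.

x̄ = 32.95 mm, ȳ = 33.26 mm

vertical leg: A = 16 × 110 = 1760.00, centroid at (8.00, 55.00).
horizontal leg: A = 80 × 26 = 2080.00, centroid at (56.00, 13.00).
gusset: A = ½·32·40 = 640.00, centroid at (26.67, 39.33).
ΣA = 4480.00 mm², ΣAx̄ = 147626.67 mm³, ΣAȳ = 149013.33 mm³.
x̄ = 147626.67/4480.00 = 32.95 mm; ȳ = 149013.33/4480.00 = 33.26 mm.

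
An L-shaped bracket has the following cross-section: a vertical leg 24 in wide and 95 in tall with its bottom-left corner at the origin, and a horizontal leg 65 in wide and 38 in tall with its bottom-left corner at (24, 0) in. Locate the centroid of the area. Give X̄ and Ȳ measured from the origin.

X̄ = 35.14 in, Ȳ = 32.68 in

vertical leg: A = 24 × 95 = 2280.00, centroid at (12.00, 47.50).
horizontal leg: A = 65 × 38 = 2470.00, centroid at (56.50, 19.00).
ΣA = 4750.00 in², ΣAX̄ = 166915.00 in³, ΣAȲ = 155230.00 in³.
X̄ = 166915.00/4750.00 = 35.14 in; Ȳ = 155230.00/4750.00 = 32.68 in.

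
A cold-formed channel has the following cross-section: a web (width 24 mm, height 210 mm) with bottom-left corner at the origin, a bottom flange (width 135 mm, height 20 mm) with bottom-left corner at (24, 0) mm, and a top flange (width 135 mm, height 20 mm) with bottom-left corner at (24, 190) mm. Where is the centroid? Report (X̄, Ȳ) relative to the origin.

Part | A | x̄ᵢ | ȳᵢ | A·x̄ᵢ | A·ȳᵢ
web | 5040.00 | 12.00 | 105.00 | 60480.00 | 529200.00
bottom flange | 2700.00 | 91.50 | 10.00 | 247050.00 | 27000.00
top flange | 2700.00 | 91.50 | 200.00 | 247050.00 | 540000.00
Σ | 10440.00 |  |  | 554580.00 | 1096200.00
X̄ = 554580.00 / 10440.00 = 53.12 mm
Ȳ = 1096200.00 / 10440.00 = 105.00 mm

X̄ = 53.12 mm, Ȳ = 105.00 mm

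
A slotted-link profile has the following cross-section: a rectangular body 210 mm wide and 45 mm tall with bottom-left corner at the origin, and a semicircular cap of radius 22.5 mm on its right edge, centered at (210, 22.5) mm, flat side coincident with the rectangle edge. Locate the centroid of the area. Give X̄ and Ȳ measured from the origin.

rectangular body: A = 210 × 45 = 9450.00, centroid at (105.00, 22.50).
semicircular end: A = ½π·22.5² = 795.22, centroid at (219.55, 22.50).
ΣA = 10245.22 mm²
ΣAX̄ = (9450.00)(105.00) + (795.22)(219.55) = 1166839.03 mm³
ΣAȲ = (9450.00)(22.50) + (795.22)(22.50) = 230517.35 mm³
X̄ = 1166839.03 / 10245.22 = 113.89 mm
Ȳ = 230517.35 / 10245.22 = 22.50 mm

X̄ = 113.89 mm, Ȳ = 22.50 mm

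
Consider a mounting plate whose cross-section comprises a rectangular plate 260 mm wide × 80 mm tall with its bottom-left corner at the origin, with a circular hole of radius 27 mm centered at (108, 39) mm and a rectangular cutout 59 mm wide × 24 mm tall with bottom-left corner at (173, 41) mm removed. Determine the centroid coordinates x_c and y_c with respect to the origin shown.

x_c = 126.94 mm, y_c = 39.06 mm

plate: A = 260 × 80 = 20800.00, centroid at (130.00, 40.00).
hole 1: A = −π·27² = -2290.22, centroid at (108.00, 39.00).
hole 2: A = −(59 × 24) = -1416.00, centroid at (202.50, 53.00).
ΣA = 17093.78 mm²
ΣAx_c = (20800.00)(130.00) + (-2290.22)(108.00) + (-1416.00)(202.50) = 2169916.13 mm³
ΣAy_c = (20800.00)(40.00) + (-2290.22)(39.00) + (-1416.00)(53.00) = 667633.38 mm³
x_c = 2169916.13 / 17093.78 = 126.94 mm
y_c = 667633.38 / 17093.78 = 39.06 mm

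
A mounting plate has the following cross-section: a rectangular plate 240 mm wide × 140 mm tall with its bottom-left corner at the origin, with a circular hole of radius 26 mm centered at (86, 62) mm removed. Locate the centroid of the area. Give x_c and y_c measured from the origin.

x_c = 122.29 mm, y_c = 70.54 mm

plate: A = 240 × 140 = 33600.00, centroid at (120.00, 70.00).
hole: A = −π·26² = -2123.72, centroid at (86.00, 62.00).
ΣA = 31476.28 mm², ΣAx_c = 3849360.37 mm³, ΣAy_c = 2220329.57 mm³.
x_c = 3849360.37/31476.28 = 122.29 mm; y_c = 2220329.57/31476.28 = 70.54 mm.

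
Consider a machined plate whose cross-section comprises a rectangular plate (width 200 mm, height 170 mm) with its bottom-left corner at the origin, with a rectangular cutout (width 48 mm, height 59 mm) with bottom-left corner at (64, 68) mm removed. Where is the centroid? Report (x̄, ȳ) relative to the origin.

plate: A = 200 × 170 = 34000.00, centroid at (100.00, 85.00).
hole: A = −(48 × 59) = -2832.00, centroid at (88.00, 97.50).
ΣA = 31168.00 mm², ΣAx̄ = 3150784.00 mm³, ΣAȳ = 2613880.00 mm³.
x̄ = 3150784.00/31168.00 = 101.09 mm; ȳ = 2613880.00/31168.00 = 83.86 mm.

x̄ = 101.09 mm, ȳ = 83.86 mm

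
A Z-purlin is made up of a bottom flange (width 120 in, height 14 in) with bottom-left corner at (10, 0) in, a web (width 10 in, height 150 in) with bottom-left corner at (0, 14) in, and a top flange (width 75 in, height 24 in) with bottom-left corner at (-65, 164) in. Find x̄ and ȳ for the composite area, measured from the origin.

x̄ = 15.18 in, ȳ = 92.78 in

bottom flange: A = 120 × 14 = 1680.00, centroid at (70.00, 7.00).
web: A = 10 × 150 = 1500.00, centroid at (5.00, 89.00).
top flange: A = 75 × 24 = 1800.00, centroid at (-27.50, 176.00).
ΣA = 4980.00 in²
ΣAx̄ = (1680.00)(70.00) + (1500.00)(5.00) + (1800.00)(-27.50) = 75600.00 in³
ΣAȳ = (1680.00)(7.00) + (1500.00)(89.00) + (1800.00)(176.00) = 462060.00 in³
x̄ = 75600.00 / 4980.00 = 15.18 in
ȳ = 462060.00 / 4980.00 = 92.78 in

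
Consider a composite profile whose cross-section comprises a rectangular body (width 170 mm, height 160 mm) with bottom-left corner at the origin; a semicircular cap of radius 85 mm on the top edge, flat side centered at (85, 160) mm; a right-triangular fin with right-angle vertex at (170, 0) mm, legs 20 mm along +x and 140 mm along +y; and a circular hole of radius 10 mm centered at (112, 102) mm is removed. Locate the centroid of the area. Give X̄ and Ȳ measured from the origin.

X̄ = 88.02 mm, Ȳ = 111.89 mm

rectangular body: A = 170 × 160 = 27200.00, centroid at (85.00, 80.00).
semicircular top: A = ½π·85² = 11349.00, centroid at (85.00, 196.08).
triangular fin: A = ½·20·140 = 1400.00, centroid at (176.67, 46.67).
hole: A = −π·10² = -314.16, centroid at (112.00, 102.00).
ΣA = 39634.84 mm², ΣAX̄ = 3488812.79 mm³, ΣAȲ = 4434546.31 mm³.
X̄ = 3488812.79/39634.84 = 88.02 mm; Ȳ = 4434546.31/39634.84 = 111.89 mm.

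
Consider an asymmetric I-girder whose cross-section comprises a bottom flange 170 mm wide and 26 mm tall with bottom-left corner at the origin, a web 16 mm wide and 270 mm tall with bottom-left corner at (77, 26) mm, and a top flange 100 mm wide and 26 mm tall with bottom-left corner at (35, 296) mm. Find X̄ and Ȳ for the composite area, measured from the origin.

X̄ = 85.00 mm, Ȳ = 137.25 mm

bottom flange: A = 170 × 26 = 4420.00, centroid at (85.00, 13.00).
web: A = 16 × 270 = 4320.00, centroid at (85.00, 161.00).
top flange: A = 100 × 26 = 2600.00, centroid at (85.00, 309.00).
ΣA = 11340.00 mm²
ΣAX̄ = (4420.00)(85.00) + (4320.00)(85.00) + (2600.00)(85.00) = 963900.00 mm³
ΣAȲ = (4420.00)(13.00) + (4320.00)(161.00) + (2600.00)(309.00) = 1556380.00 mm³
X̄ = 963900.00 / 11340.00 = 85.00 mm
Ȳ = 1556380.00 / 11340.00 = 137.25 mm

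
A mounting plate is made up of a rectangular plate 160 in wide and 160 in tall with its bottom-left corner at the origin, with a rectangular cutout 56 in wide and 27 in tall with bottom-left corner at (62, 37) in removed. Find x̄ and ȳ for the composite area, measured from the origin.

plate: A = 160 × 160 = 25600.00, centroid at (80.00, 80.00).
hole: A = −(56 × 27) = -1512.00, centroid at (90.00, 50.50).
ΣA = 24088.00 in²
ΣAx̄ = (25600.00)(80.00) + (-1512.00)(90.00) = 1911920.00 in³
ΣAȳ = (25600.00)(80.00) + (-1512.00)(50.50) = 1971644.00 in³
x̄ = 1911920.00 / 24088.00 = 79.37 in
ȳ = 1971644.00 / 24088.00 = 81.85 in

x̄ = 79.37 in, ȳ = 81.85 in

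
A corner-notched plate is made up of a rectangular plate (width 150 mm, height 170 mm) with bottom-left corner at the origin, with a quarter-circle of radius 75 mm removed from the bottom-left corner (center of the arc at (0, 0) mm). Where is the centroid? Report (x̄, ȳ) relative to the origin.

x̄ = 84.05 mm, ȳ = 96.14 mm

plate: A = 150 × 170 = 25500.00, centroid at (75.00, 85.00).
removed quarter-circle: A = −¼π·75² = -4417.86, centroid at (31.83, 31.83).
ΣA = 21082.14 mm²
ΣAx̄ = (25500.00)(75.00) + (-4417.86)(31.83) = 1771875.00 mm³
ΣAȳ = (25500.00)(85.00) + (-4417.86)(31.83) = 2026875.00 mm³
x̄ = 1771875.00 / 21082.14 = 84.05 mm
ȳ = 2026875.00 / 21082.14 = 96.14 mm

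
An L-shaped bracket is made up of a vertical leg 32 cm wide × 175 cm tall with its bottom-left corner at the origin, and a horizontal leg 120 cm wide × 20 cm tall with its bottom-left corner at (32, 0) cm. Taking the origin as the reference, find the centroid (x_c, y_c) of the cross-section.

Part | A | x̄ᵢ | ȳᵢ | A·x̄ᵢ | A·ȳᵢ
vertical leg | 5600.00 | 16.00 | 87.50 | 89600.00 | 490000.00
horizontal leg | 2400.00 | 92.00 | 10.00 | 220800.00 | 24000.00
Σ | 8000.00 |  |  | 310400.00 | 514000.00
x_c = 310400.00 / 8000.00 = 38.80 cm
y_c = 514000.00 / 8000.00 = 64.25 cm

x_c = 38.80 cm, y_c = 64.25 cm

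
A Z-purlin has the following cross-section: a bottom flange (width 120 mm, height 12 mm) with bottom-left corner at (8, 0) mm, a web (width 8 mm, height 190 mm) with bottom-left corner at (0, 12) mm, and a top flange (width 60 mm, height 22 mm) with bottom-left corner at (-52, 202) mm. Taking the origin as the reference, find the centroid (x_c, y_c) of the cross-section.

x_c = 17.51 mm, y_c = 105.71 mm

bottom flange: A = 120 × 12 = 1440.00, centroid at (68.00, 6.00).
web: A = 8 × 190 = 1520.00, centroid at (4.00, 107.00).
top flange: A = 60 × 22 = 1320.00, centroid at (-22.00, 213.00).
ΣA = 4280.00 mm², ΣAx_c = 74960.00 mm³, ΣAy_c = 452440.00 mm³.
x_c = 74960.00/4280.00 = 17.51 mm; y_c = 452440.00/4280.00 = 105.71 mm.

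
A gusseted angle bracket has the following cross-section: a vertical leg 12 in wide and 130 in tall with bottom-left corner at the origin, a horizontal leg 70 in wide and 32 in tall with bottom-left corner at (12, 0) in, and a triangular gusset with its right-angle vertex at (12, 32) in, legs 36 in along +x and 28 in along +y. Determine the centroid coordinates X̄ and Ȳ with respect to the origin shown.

vertical leg: A = 12 × 130 = 1560.00, centroid at (6.00, 65.00).
horizontal leg: A = 70 × 32 = 2240.00, centroid at (47.00, 16.00).
gusset: A = ½·36·28 = 504.00, centroid at (24.00, 41.33).
ΣA = 4304.00 in², ΣAX̄ = 126736.00 in³, ΣAȲ = 158072.00 in³.
X̄ = 126736.00/4304.00 = 29.45 in; Ȳ = 158072.00/4304.00 = 36.73 in.

X̄ = 29.45 in, Ȳ = 36.73 in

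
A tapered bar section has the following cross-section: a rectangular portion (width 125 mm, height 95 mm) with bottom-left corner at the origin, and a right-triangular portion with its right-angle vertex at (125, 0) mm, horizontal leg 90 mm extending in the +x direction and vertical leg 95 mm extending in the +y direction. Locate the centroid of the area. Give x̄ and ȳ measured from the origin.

rectangular portion: A = 125 × 95 = 11875.00, centroid at (62.50, 47.50).
triangular portion: A = ½·90·95 = 4275.00, centroid at (155.00, 31.67).
ΣA = 16150.00 mm², ΣAx̄ = 1404812.50 mm³, ΣAȳ = 699437.50 mm³.
x̄ = 1404812.50/16150.00 = 86.99 mm; ȳ = 699437.50/16150.00 = 43.31 mm.

x̄ = 86.99 mm, ȳ = 43.31 mm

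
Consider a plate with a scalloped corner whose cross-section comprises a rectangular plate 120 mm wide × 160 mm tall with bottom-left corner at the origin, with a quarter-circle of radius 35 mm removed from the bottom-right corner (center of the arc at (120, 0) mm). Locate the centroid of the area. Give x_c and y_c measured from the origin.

x_c = 57.62 mm, y_c = 83.44 mm

plate: A = 120 × 160 = 19200.00, centroid at (60.00, 80.00).
removed quarter-circle: A = −¼π·35² = -962.11, centroid at (105.15, 14.85).
ΣA = 18237.89 mm²
ΣAx_c = (19200.00)(60.00) + (-962.11)(105.15) = 1050838.14 mm³
ΣAy_c = (19200.00)(80.00) + (-962.11)(14.85) = 1521708.33 mm³
x_c = 1050838.14 / 18237.89 = 57.62 mm
y_c = 1521708.33 / 18237.89 = 83.44 mm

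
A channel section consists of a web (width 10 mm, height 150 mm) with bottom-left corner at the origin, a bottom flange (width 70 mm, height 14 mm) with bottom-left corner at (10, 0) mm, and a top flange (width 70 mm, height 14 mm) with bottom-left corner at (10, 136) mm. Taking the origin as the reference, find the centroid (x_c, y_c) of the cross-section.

x_c = 27.66 mm, y_c = 75.00 mm

Part | A | x̄ᵢ | ȳᵢ | A·x̄ᵢ | A·ȳᵢ
web | 1500.00 | 5.00 | 75.00 | 7500.00 | 112500.00
bottom flange | 980.00 | 45.00 | 7.00 | 44100.00 | 6860.00
top flange | 980.00 | 45.00 | 143.00 | 44100.00 | 140140.00
Σ | 3460.00 |  |  | 95700.00 | 259500.00
x_c = 95700.00 / 3460.00 = 27.66 mm
y_c = 259500.00 / 3460.00 = 75.00 mm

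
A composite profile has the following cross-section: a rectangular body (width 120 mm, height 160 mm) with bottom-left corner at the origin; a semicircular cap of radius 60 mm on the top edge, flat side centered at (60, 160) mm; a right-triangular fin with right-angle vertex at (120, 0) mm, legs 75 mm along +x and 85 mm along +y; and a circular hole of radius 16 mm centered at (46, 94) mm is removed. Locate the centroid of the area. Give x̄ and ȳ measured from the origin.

x̄ = 70.36 mm, ȳ = 95.44 mm

Part | A | x̄ᵢ | ȳᵢ | A·x̄ᵢ | A·ȳᵢ
rectangular body | 19200.00 | 60.00 | 80.00 | 1152000.00 | 1536000.00
semicircular top | 5654.87 | 60.00 | 185.46 | 339292.01 | 1048778.68
triangular fin | 3187.50 | 145.00 | 28.33 | 462187.50 | 90312.50
hole | -804.25 | 46.00 | 94.00 | -36995.40 | -75599.29
Σ | 27238.12 |  |  | 1916484.11 | 2599491.90
x̄ = 1916484.11 / 27238.12 = 70.36 mm
ȳ = 2599491.90 / 27238.12 = 95.44 mm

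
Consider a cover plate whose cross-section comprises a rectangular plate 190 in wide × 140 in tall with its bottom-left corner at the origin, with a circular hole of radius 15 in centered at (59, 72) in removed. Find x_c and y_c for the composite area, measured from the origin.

x_c = 95.98 in, y_c = 69.95 in

plate: A = 190 × 140 = 26600.00, centroid at (95.00, 70.00).
hole: A = −π·15² = -706.86, centroid at (59.00, 72.00).
ΣA = 25893.14 in², ΣAx_c = 2485295.36 in³, ΣAy_c = 1811106.20 in³.
x_c = 2485295.36/25893.14 = 95.98 in; y_c = 1811106.20/25893.14 = 69.95 in.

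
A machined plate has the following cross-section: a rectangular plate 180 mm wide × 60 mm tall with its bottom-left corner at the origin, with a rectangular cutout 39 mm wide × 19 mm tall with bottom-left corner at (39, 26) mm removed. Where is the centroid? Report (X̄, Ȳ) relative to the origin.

X̄ = 92.32 mm, Ȳ = 29.59 mm

plate: A = 180 × 60 = 10800.00, centroid at (90.00, 30.00).
hole: A = −(39 × 19) = -741.00, centroid at (58.50, 35.50).
ΣA = 10059.00 mm²
ΣAX̄ = (10800.00)(90.00) + (-741.00)(58.50) = 928651.50 mm³
ΣAȲ = (10800.00)(30.00) + (-741.00)(35.50) = 297694.50 mm³
X̄ = 928651.50 / 10059.00 = 92.32 mm
Ȳ = 297694.50 / 10059.00 = 29.59 mm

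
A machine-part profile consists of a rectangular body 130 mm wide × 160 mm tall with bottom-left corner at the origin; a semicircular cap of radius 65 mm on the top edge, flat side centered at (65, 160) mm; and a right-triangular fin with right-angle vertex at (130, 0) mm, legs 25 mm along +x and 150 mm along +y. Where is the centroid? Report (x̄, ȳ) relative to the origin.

x̄ = 69.69 mm, ȳ = 102.44 mm

Part | A | x̄ᵢ | ȳᵢ | A·x̄ᵢ | A·ȳᵢ
rectangular body | 20800.00 | 65.00 | 80.00 | 1352000.00 | 1664000.00
semicircular top | 6636.61 | 65.00 | 187.59 | 431379.94 | 1244941.65
triangular fin | 1875.00 | 138.33 | 50.00 | 259375.00 | 93750.00
Σ | 29311.61 |  |  | 2042754.94 | 3002691.65
x̄ = 2042754.94 / 29311.61 = 69.69 mm
ȳ = 3002691.65 / 29311.61 = 102.44 mm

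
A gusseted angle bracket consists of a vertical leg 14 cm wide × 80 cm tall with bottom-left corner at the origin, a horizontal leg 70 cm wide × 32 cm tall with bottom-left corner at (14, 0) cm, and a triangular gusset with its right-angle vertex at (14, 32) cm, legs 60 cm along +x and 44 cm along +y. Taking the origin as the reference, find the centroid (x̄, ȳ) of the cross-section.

vertical leg: A = 14 × 80 = 1120.00, centroid at (7.00, 40.00).
horizontal leg: A = 70 × 32 = 2240.00, centroid at (49.00, 16.00).
gusset: A = ½·60·44 = 1320.00, centroid at (34.00, 46.67).
ΣA = 4680.00 cm², ΣAx̄ = 162480.00 cm³, ΣAȳ = 142240.00 cm³.
x̄ = 162480.00/4680.00 = 34.72 cm; ȳ = 142240.00/4680.00 = 30.39 cm.

x̄ = 34.72 cm, ȳ = 30.39 cm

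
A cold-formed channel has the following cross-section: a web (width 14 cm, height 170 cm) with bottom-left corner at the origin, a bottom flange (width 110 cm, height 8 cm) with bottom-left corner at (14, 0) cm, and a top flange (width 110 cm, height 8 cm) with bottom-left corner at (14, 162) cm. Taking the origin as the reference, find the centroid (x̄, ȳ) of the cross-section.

x̄ = 33.36 cm, ȳ = 85.00 cm

web: A = 14 × 170 = 2380.00, centroid at (7.00, 85.00).
bottom flange: A = 110 × 8 = 880.00, centroid at (69.00, 4.00).
top flange: A = 110 × 8 = 880.00, centroid at (69.00, 166.00).
ΣA = 4140.00 cm²
ΣAx̄ = (2380.00)(7.00) + (880.00)(69.00) + (880.00)(69.00) = 138100.00 cm³
ΣAȳ = (2380.00)(85.00) + (880.00)(4.00) + (880.00)(166.00) = 351900.00 cm³
x̄ = 138100.00 / 4140.00 = 33.36 cm
ȳ = 351900.00 / 4140.00 = 85.00 cm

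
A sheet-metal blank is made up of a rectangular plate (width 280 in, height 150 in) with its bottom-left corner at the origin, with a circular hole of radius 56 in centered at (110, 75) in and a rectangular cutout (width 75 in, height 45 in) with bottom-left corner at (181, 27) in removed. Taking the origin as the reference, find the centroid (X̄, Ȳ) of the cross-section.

Part | A | x̄ᵢ | ȳᵢ | A·x̄ᵢ | A·ȳᵢ
plate | 42000.00 | 140.00 | 75.00 | 5880000.00 | 3150000.00
hole 1 | -9852.03 | 110.00 | 75.00 | -1083723.80 | -738902.59
hole 2 | -3375.00 | 218.50 | 49.50 | -737437.50 | -167062.50
Σ | 28772.97 |  |  | 4058838.70 | 2244034.91
X̄ = 4058838.70 / 28772.97 = 141.06 in
Ȳ = 2244034.91 / 28772.97 = 77.99 in

X̄ = 141.06 in, Ȳ = 77.99 in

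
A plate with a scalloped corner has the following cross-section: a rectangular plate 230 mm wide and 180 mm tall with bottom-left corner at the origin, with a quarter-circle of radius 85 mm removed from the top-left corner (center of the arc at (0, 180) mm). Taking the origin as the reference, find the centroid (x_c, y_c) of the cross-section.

Part | A | x̄ᵢ | ȳᵢ | A·x̄ᵢ | A·ȳᵢ
plate | 41400.00 | 115.00 | 90.00 | 4761000.00 | 3726000.00
removed quarter-circle | -5674.50 | 36.08 | 143.92 | -204708.33 | -816701.98
Σ | 35725.50 |  |  | 4556291.67 | 2909298.02
x_c = 4556291.67 / 35725.50 = 127.54 mm
y_c = 2909298.02 / 35725.50 = 81.43 mm

x_c = 127.54 mm, y_c = 81.43 mm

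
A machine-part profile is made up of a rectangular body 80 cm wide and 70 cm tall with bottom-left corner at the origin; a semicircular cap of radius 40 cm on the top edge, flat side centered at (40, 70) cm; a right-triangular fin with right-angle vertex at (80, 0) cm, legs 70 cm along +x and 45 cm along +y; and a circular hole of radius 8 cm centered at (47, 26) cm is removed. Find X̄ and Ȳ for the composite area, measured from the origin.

X̄ = 50.37 cm, Ȳ = 45.64 cm

rectangular body: A = 80 × 70 = 5600.00, centroid at (40.00, 35.00).
semicircular top: A = ½π·40² = 2513.27, centroid at (40.00, 86.98).
triangular fin: A = ½·70·45 = 1575.00, centroid at (103.33, 15.00).
hole: A = −π·8² = -201.06, centroid at (47.00, 26.00).
ΣA = 9487.21 cm², ΣAX̄ = 477831.05 cm³, ΣAȲ = 432993.25 cm³.
X̄ = 477831.05/9487.21 = 50.37 cm; Ȳ = 432993.25/9487.21 = 45.64 cm.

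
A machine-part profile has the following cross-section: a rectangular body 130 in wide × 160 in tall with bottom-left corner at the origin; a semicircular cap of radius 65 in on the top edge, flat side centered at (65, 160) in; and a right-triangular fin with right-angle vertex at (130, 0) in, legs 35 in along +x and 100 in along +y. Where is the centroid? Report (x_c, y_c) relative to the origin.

x_c = 69.60 in, y_c = 101.67 in

rectangular body: A = 130 × 160 = 20800.00, centroid at (65.00, 80.00).
semicircular top: A = ½π·65² = 6636.61, centroid at (65.00, 187.59).
triangular fin: A = ½·35·100 = 1750.00, centroid at (141.67, 33.33).
ΣA = 29186.61 in², ΣAx_c = 2031296.61 in³, ΣAy_c = 2967274.98 in³.
x_c = 2031296.61/29186.61 = 69.60 in; y_c = 2967274.98/29186.61 = 101.67 in.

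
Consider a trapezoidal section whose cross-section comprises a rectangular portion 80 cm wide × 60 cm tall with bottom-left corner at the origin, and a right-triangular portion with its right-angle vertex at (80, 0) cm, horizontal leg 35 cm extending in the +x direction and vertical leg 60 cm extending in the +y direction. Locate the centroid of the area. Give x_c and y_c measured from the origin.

rectangular portion: A = 80 × 60 = 4800.00, centroid at (40.00, 30.00).
triangular portion: A = ½·35·60 = 1050.00, centroid at (91.67, 20.00).
ΣA = 5850.00 cm²
ΣAx_c = (4800.00)(40.00) + (1050.00)(91.67) = 288250.00 cm³
ΣAy_c = (4800.00)(30.00) + (1050.00)(20.00) = 165000.00 cm³
x_c = 288250.00 / 5850.00 = 49.27 cm
y_c = 165000.00 / 5850.00 = 28.21 cm

x_c = 49.27 cm, y_c = 28.21 cm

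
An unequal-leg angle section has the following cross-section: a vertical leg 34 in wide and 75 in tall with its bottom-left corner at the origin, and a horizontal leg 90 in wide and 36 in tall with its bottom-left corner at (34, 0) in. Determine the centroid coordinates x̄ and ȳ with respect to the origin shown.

vertical leg: A = 34 × 75 = 2550.00, centroid at (17.00, 37.50).
horizontal leg: A = 90 × 36 = 3240.00, centroid at (79.00, 18.00).
ΣA = 5790.00 in², ΣAx̄ = 299310.00 in³, ΣAȳ = 153945.00 in³.
x̄ = 299310.00/5790.00 = 51.69 in; ȳ = 153945.00/5790.00 = 26.59 in.

x̄ = 51.69 in, ȳ = 26.59 in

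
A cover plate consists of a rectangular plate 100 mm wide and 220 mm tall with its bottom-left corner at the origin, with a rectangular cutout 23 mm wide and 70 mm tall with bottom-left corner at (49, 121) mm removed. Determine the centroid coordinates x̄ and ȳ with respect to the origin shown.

x̄ = 49.17 mm, ȳ = 106.37 mm

plate: A = 100 × 220 = 22000.00, centroid at (50.00, 110.00).
hole: A = −(23 × 70) = -1610.00, centroid at (60.50, 156.00).
ΣA = 20390.00 mm²
ΣAx̄ = (22000.00)(50.00) + (-1610.00)(60.50) = 1002595.00 mm³
ΣAȳ = (22000.00)(110.00) + (-1610.00)(156.00) = 2168840.00 mm³
x̄ = 1002595.00 / 20390.00 = 49.17 mm
ȳ = 2168840.00 / 20390.00 = 106.37 mm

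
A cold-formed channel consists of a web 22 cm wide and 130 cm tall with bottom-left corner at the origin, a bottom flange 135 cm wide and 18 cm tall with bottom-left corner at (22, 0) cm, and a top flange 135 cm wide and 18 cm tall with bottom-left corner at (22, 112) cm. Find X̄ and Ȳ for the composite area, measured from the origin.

X̄ = 60.42 cm, Ȳ = 65.00 cm

web: A = 22 × 130 = 2860.00, centroid at (11.00, 65.00).
bottom flange: A = 135 × 18 = 2430.00, centroid at (89.50, 9.00).
top flange: A = 135 × 18 = 2430.00, centroid at (89.50, 121.00).
ΣA = 7720.00 cm²
ΣAX̄ = (2860.00)(11.00) + (2430.00)(89.50) + (2430.00)(89.50) = 466430.00 cm³
ΣAȲ = (2860.00)(65.00) + (2430.00)(9.00) + (2430.00)(121.00) = 501800.00 cm³
X̄ = 466430.00 / 7720.00 = 60.42 cm
Ȳ = 501800.00 / 7720.00 = 65.00 cm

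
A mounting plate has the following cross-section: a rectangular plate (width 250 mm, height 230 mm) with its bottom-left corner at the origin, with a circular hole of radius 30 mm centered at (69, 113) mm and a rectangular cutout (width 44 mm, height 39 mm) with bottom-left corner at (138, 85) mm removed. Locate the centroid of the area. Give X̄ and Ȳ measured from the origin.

X̄ = 126.86 mm, Ȳ = 115.45 mm

plate: A = 250 × 230 = 57500.00, centroid at (125.00, 115.00).
hole 1: A = −π·30² = -2827.43, centroid at (69.00, 113.00).
hole 2: A = −(44 × 39) = -1716.00, centroid at (160.00, 104.50).
ΣA = 52956.57 mm², ΣAX̄ = 6717847.10 mm³, ΣAȲ = 6113678.03 mm³.
X̄ = 6717847.10/52956.57 = 126.86 mm; Ȳ = 6113678.03/52956.57 = 115.45 mm.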